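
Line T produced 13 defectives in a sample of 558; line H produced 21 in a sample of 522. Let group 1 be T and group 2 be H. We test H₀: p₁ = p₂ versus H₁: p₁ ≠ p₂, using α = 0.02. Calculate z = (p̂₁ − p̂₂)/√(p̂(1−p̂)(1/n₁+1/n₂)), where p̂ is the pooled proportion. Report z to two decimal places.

p̂₁ = 13/558 ≈ 0.0233, p̂₂ = 21/522 ≈ 0.0402.
Pooled p̂ = (13+21)/(558+522) = 34/1080 = 0.0315.
SE = √(p̂(1−p̂)(1/n₁+1/n₂)) = √(0.0315·0.9685·0.00370782) = √(0.000113053) = 0.0106.
z = (0.0233 − 0.0402)/0.0106 = -0.0169/0.0106 = -1.59.
Two-sided p-value ≈ 2·Φ(−1.592) = 0.1113; since p > α = 0.02, fail to reject H₀.

z = -1.59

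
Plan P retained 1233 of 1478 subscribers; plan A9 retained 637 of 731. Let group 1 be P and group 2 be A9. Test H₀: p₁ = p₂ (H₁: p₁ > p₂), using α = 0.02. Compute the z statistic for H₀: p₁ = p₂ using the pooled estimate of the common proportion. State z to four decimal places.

p̂₁ = 1233/1478 = 0.834235, p̂₂ = 637/731 = 0.871409.
Pooled p̂ = (1233+637)/(1478+731) = 1870/2209 = 0.846537.
SE = √(0.129912 × 0.00204458) = 0.016298.
z = (0.834235 − 0.871409)/0.016298 = -0.037174/0.016298 = -2.2809.
p-value = P(Z > -2.281) ≈ 0.9887; since p > α = 0.02, fail to reject H₀.

z = -2.2809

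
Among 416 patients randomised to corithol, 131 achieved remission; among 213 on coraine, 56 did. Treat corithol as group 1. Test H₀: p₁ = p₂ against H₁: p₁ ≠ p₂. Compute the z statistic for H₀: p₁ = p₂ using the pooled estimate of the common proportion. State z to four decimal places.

p̂₁ = 131/416 = 0.314904, p̂₂ = 56/213 = 0.262911.
Pooled p̂ = (131+56)/(416+213) = 187/629 = 0.297297.
SE = √(0.208912 × 0.00709868) = 0.038510.
z = (0.314904 − 0.262911)/0.038510 = 0.051993/0.038510 = 1.3501.
p-value = 2·P(Z > 1.350) ≈ 0.1770.

z = 1.3501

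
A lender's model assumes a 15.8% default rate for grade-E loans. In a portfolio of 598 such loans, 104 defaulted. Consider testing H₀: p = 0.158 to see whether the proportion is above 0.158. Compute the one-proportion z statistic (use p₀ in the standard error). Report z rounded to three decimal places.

p̂ = 104/598 = 0.173913.
SE = √(p₀(1−p₀)/n) = √(0.13304/598) = 0.014915.
z = (0.173913 − 0.158)/0.014915 = 0.015913/0.014915 = 1.067.

z = 1.067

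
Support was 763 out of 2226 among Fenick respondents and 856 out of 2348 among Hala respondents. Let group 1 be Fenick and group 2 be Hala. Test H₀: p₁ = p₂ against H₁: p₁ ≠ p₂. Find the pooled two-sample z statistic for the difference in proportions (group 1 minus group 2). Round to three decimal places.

p̂₁ = 763/2226 = 0.34277, p̂₂ = 856/2348 = 0.36457.
Pooled p̂ = (763+856)/(2226+2348) = 1619/4574 = 0.35396.
SE = √(p̂(1−p̂)(1/n₁+1/n₂)) = √(0.35396·0.64604·0.000875131) = √(0.000200117) = 0.01415.
z = (0.34277 − 0.36457)/0.01415 = -0.02180/0.01415 = -1.541.

z = -1.541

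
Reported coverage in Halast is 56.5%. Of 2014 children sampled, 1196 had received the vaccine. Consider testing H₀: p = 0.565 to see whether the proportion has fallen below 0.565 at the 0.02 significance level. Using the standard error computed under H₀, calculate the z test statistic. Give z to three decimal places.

p̂ = 1196/2014 ≈ 0.593843.
Under H₀, SE = √(0.565·0.435/2014) = √(0.000122033) = 0.011047.
z = (0.593843 − 0.565)/0.011047 = 0.028843/0.011047 = 2.611.
p-value = P(Z < 2.611) ≈ 0.9955. With α = 0.02, fail to reject H₀.

z = 2.611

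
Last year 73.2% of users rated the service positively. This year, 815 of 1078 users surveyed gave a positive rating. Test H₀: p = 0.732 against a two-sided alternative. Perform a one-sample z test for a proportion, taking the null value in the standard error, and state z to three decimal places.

p̂ = 815/1078 = 0.75603.
Standard error under H₀: √(0.732×0.268/1078) = 0.01349.
z = (0.75603 − 0.732)/0.01349 = 0.02403/0.01349 = 1.781.
p-value = 2·P(Z > 1.781) ≈ 0.0749.

z = 1.781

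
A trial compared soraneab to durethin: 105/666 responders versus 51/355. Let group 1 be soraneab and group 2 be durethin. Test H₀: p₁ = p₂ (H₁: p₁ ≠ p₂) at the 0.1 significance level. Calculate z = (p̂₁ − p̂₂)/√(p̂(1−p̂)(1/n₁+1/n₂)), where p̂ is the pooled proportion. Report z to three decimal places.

z = 0.592

p̂₁ = 105/666 = 0.15766, p̂₂ = 51/355 = 0.14366.
Pooled p̂ = (105+51)/(666+355) = 156/1021 = 0.15279.
SE = √(0.129446 × 0.0043184) = 0.02364.
z = (0.15766 − 0.14366)/0.02364 = 0.01400/0.02364 = 0.592.
Two-sided p-value ≈ 2·Φ(−0.592) = 0.5539; since p > α = 0.1, fail to reject H₀.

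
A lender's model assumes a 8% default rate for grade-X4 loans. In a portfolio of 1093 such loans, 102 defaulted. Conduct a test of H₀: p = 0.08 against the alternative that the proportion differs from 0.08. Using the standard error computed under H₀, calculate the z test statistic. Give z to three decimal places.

p̂ = 102/1093 ≈ 0.093321.
Under H₀, SE = √(0.08·0.92/1093) = √(6.73376e-05) = 0.008206.
z = (0.093321 − 0.08)/0.008206 = 0.013321/0.008206 = 1.623.
p-value = 2·P(Z > 1.623) ≈ 0.1045.

z = 1.623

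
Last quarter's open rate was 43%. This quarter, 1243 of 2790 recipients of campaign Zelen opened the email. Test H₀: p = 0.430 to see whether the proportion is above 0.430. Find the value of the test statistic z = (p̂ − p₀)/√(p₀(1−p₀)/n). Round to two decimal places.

p̂ = 1243/2790 ≈ 0.44552.
Under H₀, SE = √(0.43·0.57/2790) = √(8.78495e-05) = 0.00937.
z = (0.44552 − 0.43)/0.00937 = 0.01552/0.00937 = 1.66.
p-value = P(Z > 1.656) ≈ 0.0489.

z = 1.66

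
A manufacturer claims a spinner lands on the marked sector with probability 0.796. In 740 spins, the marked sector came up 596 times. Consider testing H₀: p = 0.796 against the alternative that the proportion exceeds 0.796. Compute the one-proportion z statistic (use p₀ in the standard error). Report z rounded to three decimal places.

p̂ = 596/740 = 0.80541.
Standard error under H₀: √(0.796×0.204/740) = 0.01481.
z = (0.80541 − 0.796)/0.01481 = 0.00941/0.01481 = 0.635.
p-value = P(Z > 0.635) ≈ 0.2627.

z = 0.635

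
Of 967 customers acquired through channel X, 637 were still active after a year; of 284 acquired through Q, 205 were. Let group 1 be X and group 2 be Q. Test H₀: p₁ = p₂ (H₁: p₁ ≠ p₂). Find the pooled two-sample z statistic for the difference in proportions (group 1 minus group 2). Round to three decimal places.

p̂₁ = 637/967 ≈ 0.65874, p̂₂ = 205/284 ≈ 0.72183.
Pooled p̂ = (637+205)/(967+284) = 842/1251 = 0.67306.
SE = √(p̂(1−p̂)(1/n₁+1/n₂)) = √(0.67306·0.32694·0.00455525) = √(0.00100238) = 0.03166.
z = (0.65874 − 0.72183)/0.03166 = -0.06309/0.03166 = -1.993.

z = -1.993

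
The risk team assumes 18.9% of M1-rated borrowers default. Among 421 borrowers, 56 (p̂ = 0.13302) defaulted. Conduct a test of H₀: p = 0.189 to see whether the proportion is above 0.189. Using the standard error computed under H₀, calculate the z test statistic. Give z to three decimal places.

p̂ = 56/421 = 0.13302.
SE = √(p₀(1−p₀)/n) = √(0.15328/421) = 0.01908.
z = (0.13302 − 0.189)/0.01908 = -0.05598/0.01908 = -2.934.

z = -2.934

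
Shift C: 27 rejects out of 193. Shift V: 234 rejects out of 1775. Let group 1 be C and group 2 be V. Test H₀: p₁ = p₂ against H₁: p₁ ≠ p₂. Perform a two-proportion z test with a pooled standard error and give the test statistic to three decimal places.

z = 0.314

p̂₁ = 27/193 = 0.13990, p̂₂ = 234/1775 = 0.13183.
Pooled p̂ = (27+234)/(193+1775) = 261/1968 = 0.13262.
SE = √(0.115033 × 0.00574473) = 0.02571.
z = (0.13990 − 0.13183)/0.02571 = 0.00807/0.02571 = 0.314.
p-value = 2·P(Z > 0.314) ≈ 0.7537.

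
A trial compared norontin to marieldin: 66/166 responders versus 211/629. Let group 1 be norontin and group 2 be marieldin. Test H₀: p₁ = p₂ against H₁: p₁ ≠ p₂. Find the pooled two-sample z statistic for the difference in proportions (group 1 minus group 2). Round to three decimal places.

p̂₁ = 66/166 ≈ 0.397590, p̂₂ = 211/629 ≈ 0.335453.
Pooled p̂ = (66+211)/(166+629) = 277/795 = 0.348428.
SE = √(0.227026 × 0.00761392) = 0.041576.
z = (0.397590 − 0.335453)/0.041576 = 0.062137/0.041576 = 1.495.
Two-sided p-value ≈ 2·Φ(−1.495) = 0.1350.

z = 1.495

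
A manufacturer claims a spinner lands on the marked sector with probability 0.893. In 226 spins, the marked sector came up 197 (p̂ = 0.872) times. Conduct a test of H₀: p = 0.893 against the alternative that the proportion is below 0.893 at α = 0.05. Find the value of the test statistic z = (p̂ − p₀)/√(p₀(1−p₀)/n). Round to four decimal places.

p̂ = 197/226 = 0.871681.
Under H₀, SE = √(0.893·0.107/226) = √(0.000422792) = 0.020562.
z = (0.871681 − 0.893)/0.020562 = -0.021319/0.020562 = -1.0368.
p-value = P(Z < -1.037) ≈ 0.1499, so at α = 0.05 we fail to reject H₀.

z = -1.0368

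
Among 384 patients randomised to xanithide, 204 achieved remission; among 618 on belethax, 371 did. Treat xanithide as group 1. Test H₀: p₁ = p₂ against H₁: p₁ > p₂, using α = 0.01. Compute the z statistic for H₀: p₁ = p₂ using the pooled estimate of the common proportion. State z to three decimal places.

p̂₁ = 204/384 ≈ 0.53125, p̂₂ = 371/618 ≈ 0.60032.
Pooled p̂ = (204+371)/(384+618) = 575/1002 = 0.57385.
SE = √(p̂(1−p̂)(1/n₁+1/n₂)) = √(0.57385·0.42615·0.00422229) = √(0.00103254) = 0.03213.
z = (0.53125 − 0.60032)/0.03213 = -0.06907/0.03213 = -2.150.
p-value = P(Z > -2.150) ≈ 0.9842. With α = 0.01, fail to reject H₀.

z = -2.150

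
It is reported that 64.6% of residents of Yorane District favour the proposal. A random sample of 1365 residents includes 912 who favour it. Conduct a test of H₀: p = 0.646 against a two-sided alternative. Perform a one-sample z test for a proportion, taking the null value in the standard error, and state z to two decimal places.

p̂ = 912/1365 = 0.6681.
SE = √(p₀(1−p₀)/n) = √(0.22868/1365) = 0.0129.
z = (0.6681 − 0.646)/0.0129 = 0.0221/0.0129 = 1.71.
p-value = 2·P(Z > 1.710) ≈ 0.0873.

z = 1.71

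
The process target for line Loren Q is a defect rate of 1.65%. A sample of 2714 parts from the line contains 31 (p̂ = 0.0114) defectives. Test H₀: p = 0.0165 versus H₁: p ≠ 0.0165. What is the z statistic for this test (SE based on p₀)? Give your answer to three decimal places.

z = -2.077

p̂ = 31/2714 ≈ 0.011422.
Standard error under H₀: √(0.0165×0.9835/2714) = 0.002445.
z = (0.011422 − 0.0165)/0.002445 = -0.005078/0.002445 = -2.077.
Two-sided p-value ≈ 2·Φ(−2.077) = 0.0378.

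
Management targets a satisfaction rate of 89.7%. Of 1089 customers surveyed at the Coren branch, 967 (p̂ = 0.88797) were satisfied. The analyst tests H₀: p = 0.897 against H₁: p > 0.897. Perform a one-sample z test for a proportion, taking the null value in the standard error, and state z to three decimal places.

p̂ = 967/1089 = 0.88797.
SE = √(p₀(1−p₀)/n) = √(0.092391/1089) = 0.00921.
z = (0.88797 − 0.897)/0.00921 = -0.00903/0.00921 = -0.980.

z = -0.980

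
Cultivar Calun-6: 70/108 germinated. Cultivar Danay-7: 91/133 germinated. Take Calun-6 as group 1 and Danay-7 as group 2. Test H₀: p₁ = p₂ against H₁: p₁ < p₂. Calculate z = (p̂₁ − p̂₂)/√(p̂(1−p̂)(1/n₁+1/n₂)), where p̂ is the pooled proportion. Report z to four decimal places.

z = -0.5912

p̂₁ = 70/108 ≈ 0.648148, p̂₂ = 91/133 ≈ 0.684211.
Pooled p̂ = (70+91)/(108+133) = 161/241 = 0.668050.
SE = √(p̂(1−p̂)(1/n₁+1/n₂)) = √(0.668050·0.331950·0.0167781) = √(0.00372069) = 0.060997.
z = (0.648148 − 0.684211)/0.060997 = -0.036063/0.060997 = -0.5912.
p-value = P(Z < -0.591) ≈ 0.2772.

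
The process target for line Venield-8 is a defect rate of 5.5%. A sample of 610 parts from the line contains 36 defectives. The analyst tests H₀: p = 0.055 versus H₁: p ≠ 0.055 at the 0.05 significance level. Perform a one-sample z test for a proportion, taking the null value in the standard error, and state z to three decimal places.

z = 0.435

p̂ = 36/610 ≈ 0.059016.
SE = √(p₀(1−p₀)/n) = √(0.051975/610) = 0.009231.
z = (0.059016 − 0.055)/0.009231 = 0.004016/0.009231 = 0.435.
p-value = 2·P(Z > 0.435) ≈ 0.6635; since p > α = 0.05, fail to reject H₀.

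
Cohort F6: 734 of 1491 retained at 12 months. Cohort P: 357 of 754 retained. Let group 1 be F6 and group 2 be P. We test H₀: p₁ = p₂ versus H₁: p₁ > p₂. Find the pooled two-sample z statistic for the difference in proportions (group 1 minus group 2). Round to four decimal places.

p̂₁ = 734/1491 ≈ 0.492287, p̂₂ = 357/754 ≈ 0.473475.
Pooled p̂ = (734+357)/(1491+754) = 1091/2245 = 0.485969.
SE = √(p̂(1−p̂)(1/n₁+1/n₂)) = √(0.485969·0.514031·0.00199695) = √(0.000498845) = 0.022335.
z = (0.492287 − 0.473475)/0.022335 = 0.018812/0.022335 = 0.8423.

z = 0.8423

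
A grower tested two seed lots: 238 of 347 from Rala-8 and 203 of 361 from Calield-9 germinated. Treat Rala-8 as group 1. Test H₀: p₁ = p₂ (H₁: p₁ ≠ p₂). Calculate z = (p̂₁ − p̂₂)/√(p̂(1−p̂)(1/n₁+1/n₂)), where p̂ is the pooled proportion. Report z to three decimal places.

p̂₁ = 238/347 = 0.68588, p̂₂ = 203/361 = 0.56233.
Pooled p̂ = (238+203)/(347+361) = 441/708 = 0.62288.
SE = √(p̂(1−p̂)(1/n₁+1/n₂)) = √(0.62288·0.37712·0.00565193) = √(0.00132764) = 0.03644.
z = (0.68588 − 0.56233)/0.03644 = 0.12355/0.03644 = 3.391.

z = 3.391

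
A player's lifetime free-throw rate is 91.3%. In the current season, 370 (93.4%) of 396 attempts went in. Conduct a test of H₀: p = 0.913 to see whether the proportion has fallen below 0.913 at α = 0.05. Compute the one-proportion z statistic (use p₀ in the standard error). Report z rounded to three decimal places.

z = 1.507

p̂ = 370/396 = 0.93434.
Standard error under H₀: √(0.913×0.087/396) = 0.01416.
z = (0.93434 − 0.913)/0.01416 = 0.02134/0.01416 = 1.507.
p-value = P(Z < 1.507) ≈ 0.9341. With α = 0.05, fail to reject H₀.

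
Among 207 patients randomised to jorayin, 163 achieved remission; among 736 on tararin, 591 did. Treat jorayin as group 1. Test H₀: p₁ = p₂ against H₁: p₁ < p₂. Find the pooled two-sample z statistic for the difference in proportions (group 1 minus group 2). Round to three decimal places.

z = -0.494

p̂₁ = 163/207 = 0.78744, p̂₂ = 591/736 = 0.80299.
Pooled p̂ = (163+591)/(207+736) = 754/943 = 0.79958.
SE = √(0.160254 × 0.00618961) = 0.03149.
z = (0.78744 − 0.80299)/0.03149 = -0.01555/0.03149 = -0.494.
p-value = P(Z < -0.494) ≈ 0.3108.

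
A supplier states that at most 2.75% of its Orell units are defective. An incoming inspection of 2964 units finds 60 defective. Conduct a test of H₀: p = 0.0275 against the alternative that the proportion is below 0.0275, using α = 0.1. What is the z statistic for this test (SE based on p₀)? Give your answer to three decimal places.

z = -2.416

p̂ = 60/2964 = 0.020243.
SE = √(p₀(1−p₀)/n) = √(0.026744/2964) = 0.003004.
z = (0.020243 − 0.0275)/0.003004 = -0.007257/0.003004 = -2.416.
p-value = P(Z < -2.416) ≈ 0.0078. With α = 0.1, reject H₀.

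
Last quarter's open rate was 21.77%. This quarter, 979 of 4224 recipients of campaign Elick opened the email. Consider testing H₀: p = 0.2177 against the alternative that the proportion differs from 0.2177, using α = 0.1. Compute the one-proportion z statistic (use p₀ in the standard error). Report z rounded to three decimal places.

p̂ = 979/4224 ≈ 0.23177.
SE = √(p₀(1−p₀)/n) = √(0.17031/4224) = 0.00635.
z = (0.23177 − 0.2177)/0.00635 = 0.01407/0.00635 = 2.216.
p-value = 2·P(Z > 2.216) ≈ 0.0267. With α = 0.1, reject H₀.

z = 2.216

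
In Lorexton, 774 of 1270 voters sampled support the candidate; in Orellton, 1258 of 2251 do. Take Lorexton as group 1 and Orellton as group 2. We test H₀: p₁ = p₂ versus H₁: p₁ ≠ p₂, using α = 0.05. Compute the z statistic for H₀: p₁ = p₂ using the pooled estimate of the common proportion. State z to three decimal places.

p̂₁ = 774/1270 = 0.60945, p̂₂ = 1258/2251 = 0.55886.
Pooled p̂ = (774+1258)/(1270+2251) = 2032/3521 = 0.57711.
SE = √(0.244054 × 0.00123165) = 0.01734.
z = (0.60945 − 0.55886)/0.01734 = 0.05059/0.01734 = 2.918.
p-value = 2·P(Z > 2.918) ≈ 0.0035; since p < α = 0.05, reject H₀.

z = 2.918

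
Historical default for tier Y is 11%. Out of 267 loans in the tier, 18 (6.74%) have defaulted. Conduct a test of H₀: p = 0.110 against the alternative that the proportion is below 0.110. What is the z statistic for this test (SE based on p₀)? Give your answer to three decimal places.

p̂ = 18/267 = 0.067416.
SE = √(p₀(1−p₀)/n) = √(0.0979/267) = 0.019149.
z = (0.067416 − 0.11)/0.019149 = -0.042584/0.019149 = -2.224.
p-value = P(Z < -2.224) ≈ 0.0131.

z = -2.224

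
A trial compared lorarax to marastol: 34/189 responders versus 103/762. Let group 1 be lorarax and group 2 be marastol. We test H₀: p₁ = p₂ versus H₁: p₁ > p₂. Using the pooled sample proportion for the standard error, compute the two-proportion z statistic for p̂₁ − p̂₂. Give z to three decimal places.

z = 1.567

p̂₁ = 34/189 = 0.17989, p̂₂ = 103/762 = 0.13517.
Pooled p̂ = (34+103)/(189+762) = 137/951 = 0.14406.
SE = √(0.123306 × 0.00660334) = 0.02853.
z = (0.17989 − 0.13517)/0.02853 = 0.04472/0.02853 = 1.567.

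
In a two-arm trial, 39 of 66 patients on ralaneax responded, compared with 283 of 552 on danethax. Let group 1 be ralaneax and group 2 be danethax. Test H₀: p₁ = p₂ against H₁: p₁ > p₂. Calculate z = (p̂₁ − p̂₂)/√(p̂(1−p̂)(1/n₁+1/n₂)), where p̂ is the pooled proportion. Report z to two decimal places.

p̂₁ = 39/66 = 0.5909, p̂₂ = 283/552 = 0.5127.
Pooled p̂ = (39+283)/(66+552) = 322/618 = 0.5210.
SE = √(p̂(1−p̂)(1/n₁+1/n₂)) = √(0.5210·0.4790·0.0169631) = √(0.00423327) = 0.0651.
z = (0.5909 − 0.5127)/0.0651 = 0.0782/0.0651 = 1.20.
p-value = P(Z > 1.202) ≈ 0.1146.

z = 1.20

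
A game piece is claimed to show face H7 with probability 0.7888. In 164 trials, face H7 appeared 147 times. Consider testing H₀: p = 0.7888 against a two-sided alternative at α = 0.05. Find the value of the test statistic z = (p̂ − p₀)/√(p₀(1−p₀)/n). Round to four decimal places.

z = 3.3742

p̂ = 147/164 ≈ 0.896341.
SE = √(p₀(1−p₀)/n) = √(0.16659/164) = 0.031872.
z = (0.896341 − 0.7888)/0.031872 = 0.107541/0.031872 = 3.3742.
Two-sided p-value ≈ 2·Φ(−3.374) = 0.0007; since p < α = 0.05, reject H₀.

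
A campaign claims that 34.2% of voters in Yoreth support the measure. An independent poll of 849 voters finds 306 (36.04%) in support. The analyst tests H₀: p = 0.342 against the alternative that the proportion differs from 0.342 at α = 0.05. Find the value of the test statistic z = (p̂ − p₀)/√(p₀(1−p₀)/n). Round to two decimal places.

z = 1.13

p̂ = 306/849 = 0.3604.
SE = √(p₀(1−p₀)/n) = √(0.22504/849) = 0.0163.
z = (0.3604 − 0.342)/0.0163 = 0.0184/0.0163 = 1.13.
Two-sided p-value ≈ 2·Φ(−1.132) = 0.2578; since p > α = 0.05, fail to reject H₀.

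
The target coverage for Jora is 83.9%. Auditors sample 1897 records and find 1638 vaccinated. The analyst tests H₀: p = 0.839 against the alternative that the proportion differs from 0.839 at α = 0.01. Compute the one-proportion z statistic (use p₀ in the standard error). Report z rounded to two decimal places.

p̂ = 1638/1897 = 0.86347.
Standard error under H₀: √(0.839×0.161/1897) = 0.00844.
z = (0.86347 − 0.839)/0.00844 = 0.02447/0.00844 = 2.90.
p-value = 2·P(Z > 2.900) ≈ 0.0037. With α = 0.01, reject H₀.

z = 2.90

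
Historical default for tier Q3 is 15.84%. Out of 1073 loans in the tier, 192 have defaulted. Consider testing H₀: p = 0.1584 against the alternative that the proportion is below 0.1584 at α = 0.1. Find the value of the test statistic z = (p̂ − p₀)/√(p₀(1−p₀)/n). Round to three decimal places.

p̂ = 192/1073 = 0.178938.
Under H₀, SE = √(0.1584·0.8416/1073) = √(0.00012424) = 0.011146.
z = (0.178938 − 0.1584)/0.011146 = 0.020538/0.011146 = 1.843.
p-value = P(Z < 1.843) ≈ 0.9673. With α = 0.1, fail to reject H₀.

z = 1.843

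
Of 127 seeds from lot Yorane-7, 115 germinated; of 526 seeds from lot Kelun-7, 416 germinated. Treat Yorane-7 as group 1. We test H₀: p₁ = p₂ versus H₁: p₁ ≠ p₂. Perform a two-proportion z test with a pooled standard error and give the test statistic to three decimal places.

z = 2.975

p̂₁ = 115/127 = 0.90551, p̂₂ = 416/526 = 0.79087.
Pooled p̂ = (115+416)/(127+526) = 531/653 = 0.81317.
SE = √(0.151925 × 0.00977516) = 0.03854.
z = (0.90551 − 0.79087)/0.03854 = 0.11464/0.03854 = 2.975.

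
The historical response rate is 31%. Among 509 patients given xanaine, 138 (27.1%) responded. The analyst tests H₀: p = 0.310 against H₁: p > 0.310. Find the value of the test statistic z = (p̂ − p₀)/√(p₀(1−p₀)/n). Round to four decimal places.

p̂ = 138/509 ≈ 0.271120.
Under H₀, SE = √(0.31·0.69/509) = √(0.000420236) = 0.020500.
z = (0.271120 − 0.31)/0.020500 = -0.038880/0.020500 = -1.8966.

z = -1.8966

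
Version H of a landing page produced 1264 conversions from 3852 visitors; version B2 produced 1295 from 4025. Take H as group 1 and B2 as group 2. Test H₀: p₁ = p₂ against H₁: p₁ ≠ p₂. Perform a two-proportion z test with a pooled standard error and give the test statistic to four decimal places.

z = 0.6065

p̂₁ = 1264/3852 ≈ 0.328141, p̂₂ = 1295/4025 ≈ 0.321739.
Pooled p̂ = (1264+1295)/(3852+4025) = 2559/7877 = 0.324870.
SE = √(0.219329 × 0.000508053) = 0.010556.
z = (0.328141 − 0.321739)/0.010556 = 0.006402/0.010556 = 0.6065.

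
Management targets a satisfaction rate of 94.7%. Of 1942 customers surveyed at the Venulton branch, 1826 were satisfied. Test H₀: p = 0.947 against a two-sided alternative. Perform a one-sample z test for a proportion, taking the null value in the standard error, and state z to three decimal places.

p̂ = 1826/1942 = 0.940268.
Standard error under H₀: √(0.947×0.053/1942) = 0.005084.
z = (0.940268 − 0.947)/0.005084 = -0.006732/0.005084 = -1.324.
Two-sided p-value ≈ 2·Φ(−1.324) = 0.1854.

z = -1.324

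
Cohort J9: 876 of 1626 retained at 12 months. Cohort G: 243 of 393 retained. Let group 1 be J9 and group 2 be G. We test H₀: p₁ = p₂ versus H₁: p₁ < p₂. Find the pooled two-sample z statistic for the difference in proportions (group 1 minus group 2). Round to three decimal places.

z = -2.848

p̂₁ = 876/1626 = 0.53875, p̂₂ = 243/393 = 0.61832.
Pooled p̂ = (876+243)/(1626+393) = 1119/2019 = 0.55423.
SE = √(p̂(1−p̂)(1/n₁+1/n₂)) = √(0.55423·0.44577·0.00315954) = √(0.00078059) = 0.02794.
z = (0.53875 − 0.61832)/0.02794 = -0.07957/0.02794 = -2.848.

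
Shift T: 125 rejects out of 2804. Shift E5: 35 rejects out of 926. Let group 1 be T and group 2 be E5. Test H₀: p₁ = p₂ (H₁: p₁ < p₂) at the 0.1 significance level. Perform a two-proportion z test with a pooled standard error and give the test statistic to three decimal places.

p̂₁ = 125/2804 ≈ 0.04458, p̂₂ = 35/926 ≈ 0.03780.
Pooled p̂ = (125+35)/(2804+926) = 160/3730 = 0.04290.
SE = √(p̂(1−p̂)(1/n₁+1/n₂)) = √(0.04290·0.95710·0.00143655) = √(5.8978e-05) = 0.00768.
z = (0.04458 − 0.03780)/0.00768 = 0.00678/0.00768 = 0.883.
p-value = P(Z < 0.883) ≈ 0.8114, so at α = 0.1 we fail to reject H₀.

z = 0.883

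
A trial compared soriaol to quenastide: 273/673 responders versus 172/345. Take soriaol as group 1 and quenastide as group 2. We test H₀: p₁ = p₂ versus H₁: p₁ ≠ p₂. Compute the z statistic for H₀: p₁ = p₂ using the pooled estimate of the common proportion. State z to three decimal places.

p̂₁ = 273/673 ≈ 0.40565, p̂₂ = 172/345 ≈ 0.49855.
Pooled p̂ = (273+172)/(673+345) = 445/1018 = 0.43713.
SE = √(0.246048 × 0.00438443) = 0.03284.
z = (0.40565 − 0.49855)/0.03284 = -0.09290/0.03284 = -2.829.

z = -2.829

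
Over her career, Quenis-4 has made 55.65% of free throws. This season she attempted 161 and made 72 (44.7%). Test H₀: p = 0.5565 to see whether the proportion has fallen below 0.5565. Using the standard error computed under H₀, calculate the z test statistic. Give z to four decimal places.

p̂ = 72/161 ≈ 0.447205.
SE = √(p₀(1−p₀)/n) = √(0.24681/161) = 0.039153.
z = (0.447205 − 0.5565)/0.039153 = -0.109295/0.039153 = -2.7915.

z = -2.7915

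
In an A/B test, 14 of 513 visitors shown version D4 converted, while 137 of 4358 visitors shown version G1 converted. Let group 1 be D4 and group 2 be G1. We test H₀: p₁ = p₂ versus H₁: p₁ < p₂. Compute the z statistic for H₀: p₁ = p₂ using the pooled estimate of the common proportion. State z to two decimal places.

p̂₁ = 14/513 ≈ 0.0273, p̂₂ = 137/4358 ≈ 0.0314.
Pooled p̂ = (14+137)/(513+4358) = 151/4871 = 0.0310.
SE = √(0.0300388 × 0.00217878) = 0.0081.
z = (0.0273 − 0.0314)/0.0081 = -0.0041/0.0081 = -0.51.

z = -0.51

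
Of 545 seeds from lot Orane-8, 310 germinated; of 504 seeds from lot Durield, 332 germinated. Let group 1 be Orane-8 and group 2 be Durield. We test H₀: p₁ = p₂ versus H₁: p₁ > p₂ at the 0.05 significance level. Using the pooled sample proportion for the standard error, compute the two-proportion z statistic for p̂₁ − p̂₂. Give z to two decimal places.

z = -2.99

p̂₁ = 310/545 = 0.5688, p̂₂ = 332/504 = 0.6587.
Pooled p̂ = (310+332)/(545+504) = 642/1049 = 0.6120.
SE = √(0.237453 × 0.00381899) = 0.0301.
z = (0.5688 − 0.6587)/0.0301 = -0.0899/0.0301 = -2.99.
p-value = P(Z > -2.986) ≈ 0.9986, so at α = 0.05 we fail to reject H₀.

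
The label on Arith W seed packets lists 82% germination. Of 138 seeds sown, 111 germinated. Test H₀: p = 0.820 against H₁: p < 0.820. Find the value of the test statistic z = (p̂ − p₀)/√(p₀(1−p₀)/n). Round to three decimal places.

p̂ = 111/138 ≈ 0.80435.
Under H₀, SE = √(0.82·0.18/138) = √(0.00106957) = 0.03270.
z = (0.80435 − 0.82)/0.03270 = -0.01565/0.03270 = -0.479.
p-value = P(Z < -0.479) ≈ 0.3161.

z = -0.479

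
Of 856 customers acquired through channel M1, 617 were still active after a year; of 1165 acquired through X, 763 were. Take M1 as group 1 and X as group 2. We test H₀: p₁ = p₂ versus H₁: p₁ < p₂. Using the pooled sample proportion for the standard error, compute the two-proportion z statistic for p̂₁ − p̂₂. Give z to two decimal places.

p̂₁ = 617/856 ≈ 0.7208, p̂₂ = 763/1165 ≈ 0.6549.
Pooled p̂ = (617+763)/(856+1165) = 1380/2021 = 0.6828.
SE = √(0.216573 × 0.00202659) = 0.0210.
z = (0.7208 − 0.6549)/0.0210 = 0.0659/0.0210 = 3.14.
p-value = P(Z < 3.144) ≈ 0.9992.

z = 3.14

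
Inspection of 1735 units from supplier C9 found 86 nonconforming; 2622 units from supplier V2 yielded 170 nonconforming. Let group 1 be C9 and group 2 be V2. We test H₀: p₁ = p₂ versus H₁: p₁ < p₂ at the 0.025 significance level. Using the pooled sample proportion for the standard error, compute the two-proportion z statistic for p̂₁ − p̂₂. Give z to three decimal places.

z = -2.098

p̂₁ = 86/1735 = 0.04957, p̂₂ = 170/2622 = 0.06484.
Pooled p̂ = (86+170)/(1735+2622) = 256/4357 = 0.05876.
SE = √(0.0553038 × 0.000957757) = 0.00728.
z = (0.04957 − 0.06484)/0.00728 = -0.01527/0.00728 = -2.098.
p-value = P(Z < -2.098) ≈ 0.0180; since p < α = 0.025, reject H₀.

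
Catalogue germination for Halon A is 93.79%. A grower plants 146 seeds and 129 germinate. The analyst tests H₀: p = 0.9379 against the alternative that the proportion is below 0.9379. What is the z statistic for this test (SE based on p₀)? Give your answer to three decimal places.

p̂ = 129/146 ≈ 0.88356.
Under H₀, SE = √(0.9379·0.0621/146) = √(0.000398929) = 0.01997.
z = (0.88356 − 0.9379)/0.01997 = -0.05434/0.01997 = -2.721.

z = -2.721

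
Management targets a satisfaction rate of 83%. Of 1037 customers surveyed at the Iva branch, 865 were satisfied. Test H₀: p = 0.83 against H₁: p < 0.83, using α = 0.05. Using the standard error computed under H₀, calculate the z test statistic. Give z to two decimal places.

p̂ = 865/1037 ≈ 0.8341.
Standard error under H₀: √(0.83×0.17/1037) = 0.0117.
z = (0.8341 − 0.83)/0.0117 = 0.0041/0.0117 = 0.35.
p-value = P(Z < 0.355) ≈ 0.6386. With α = 0.05, fail to reject H₀.

z = 0.35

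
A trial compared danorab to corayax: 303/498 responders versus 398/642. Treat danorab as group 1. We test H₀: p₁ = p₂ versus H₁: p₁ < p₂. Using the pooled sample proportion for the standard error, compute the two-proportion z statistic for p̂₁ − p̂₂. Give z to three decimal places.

z = -0.396

p̂₁ = 303/498 = 0.60843, p̂₂ = 398/642 = 0.61994.
Pooled p̂ = (303+398)/(498+642) = 701/1140 = 0.61491.
SE = √(0.236795 × 0.00356566) = 0.02906.
z = (0.60843 − 0.61994)/0.02906 = -0.01151/0.02906 = -0.396.
p-value = P(Z < -0.396) ≈ 0.3461.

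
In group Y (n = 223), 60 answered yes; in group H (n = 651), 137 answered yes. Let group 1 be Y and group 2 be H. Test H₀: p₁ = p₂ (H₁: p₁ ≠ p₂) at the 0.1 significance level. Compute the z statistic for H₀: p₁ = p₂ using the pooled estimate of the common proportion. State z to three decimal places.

z = 1.808

p̂₁ = 60/223 = 0.26906, p̂₂ = 137/651 = 0.21045.
Pooled p̂ = (60+137)/(223+651) = 197/874 = 0.22540.
SE = √(p̂(1−p̂)(1/n₁+1/n₂)) = √(0.22540·0.77460·0.0060204) = √(0.00105113) = 0.03242.
z = (0.26906 − 0.21045)/0.03242 = 0.05861/0.03242 = 1.808.
p-value = 2·P(Z > 1.808) ≈ 0.0706. With α = 0.1, reject H₀.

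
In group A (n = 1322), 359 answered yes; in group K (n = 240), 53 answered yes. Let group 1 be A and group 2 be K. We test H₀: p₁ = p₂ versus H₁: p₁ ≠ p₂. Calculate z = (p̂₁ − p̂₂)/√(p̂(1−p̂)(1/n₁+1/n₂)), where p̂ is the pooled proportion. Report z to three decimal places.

z = 1.641

p̂₁ = 359/1322 = 0.27156, p̂₂ = 53/240 = 0.22083.
Pooled p̂ = (359+53)/(1322+240) = 412/1562 = 0.26376.
SE = √(0.194193 × 0.0049231) = 0.03092.
z = (0.27156 − 0.22083)/0.03092 = 0.05073/0.03092 = 1.641.
Two-sided p-value ≈ 2·Φ(−1.641) = 0.1009.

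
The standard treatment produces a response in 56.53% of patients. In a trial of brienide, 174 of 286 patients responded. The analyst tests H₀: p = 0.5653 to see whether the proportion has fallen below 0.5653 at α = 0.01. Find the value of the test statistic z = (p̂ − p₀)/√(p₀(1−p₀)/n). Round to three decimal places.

z = 1.470

p̂ = 174/286 ≈ 0.60839.
Standard error under H₀: √(0.5653×0.4347/286) = 0.02931.
z = (0.60839 − 0.5653)/0.02931 = 0.04309/0.02931 = 1.470.
p-value = P(Z < 1.470) ≈ 0.9292. With α = 0.01, fail to reject H₀.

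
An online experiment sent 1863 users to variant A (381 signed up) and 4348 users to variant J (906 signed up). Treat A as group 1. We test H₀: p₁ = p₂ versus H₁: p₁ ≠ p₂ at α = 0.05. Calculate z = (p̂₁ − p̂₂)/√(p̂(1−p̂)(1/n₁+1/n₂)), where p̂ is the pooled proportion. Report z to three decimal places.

z = -0.344

p̂₁ = 381/1863 = 0.20451, p̂₂ = 906/4348 = 0.20837.
Pooled p̂ = (381+906)/(1863+4348) = 1287/6211 = 0.20721.
SE = √(0.164276 × 0.000766759) = 0.01122.
z = (0.20451 − 0.20837)/0.01122 = -0.00386/0.01122 = -0.344.
p-value = 2·P(Z > 0.344) ≈ 0.7307; since p > α = 0.05, fail to reject H₀.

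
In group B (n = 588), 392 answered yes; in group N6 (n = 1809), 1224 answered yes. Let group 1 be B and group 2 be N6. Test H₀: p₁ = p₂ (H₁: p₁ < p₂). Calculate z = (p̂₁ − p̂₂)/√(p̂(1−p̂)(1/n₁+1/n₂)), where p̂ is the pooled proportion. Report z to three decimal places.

p̂₁ = 392/588 = 0.66667, p̂₂ = 1224/1809 = 0.67662.
Pooled p̂ = (392+1224)/(588+1809) = 1616/2397 = 0.67418.
SE = √(0.219663 × 0.00225347) = 0.02225.
z = (0.66667 − 0.67662)/0.02225 = -0.00995/0.02225 = -0.447.
p-value = P(Z < -0.447) ≈ 0.3274.

z = -0.447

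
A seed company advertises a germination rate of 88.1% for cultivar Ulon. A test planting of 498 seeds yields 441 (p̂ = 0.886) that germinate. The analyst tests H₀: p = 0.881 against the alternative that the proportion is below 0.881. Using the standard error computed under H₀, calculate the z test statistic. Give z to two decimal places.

z = 0.31

p̂ = 441/498 ≈ 0.8855.
SE = √(p₀(1−p₀)/n) = √(0.10484/498) = 0.0145.
z = (0.8855 − 0.881)/0.0145 = 0.0045/0.0145 = 0.31.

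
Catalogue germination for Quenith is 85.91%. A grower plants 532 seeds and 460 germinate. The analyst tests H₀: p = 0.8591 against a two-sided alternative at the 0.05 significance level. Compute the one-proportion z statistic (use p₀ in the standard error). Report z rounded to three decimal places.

p̂ = 460/532 = 0.86466.
Under H₀, SE = √(0.8591·0.1409/532) = √(0.000227532) = 0.01508.
z = (0.86466 − 0.8591)/0.01508 = 0.00556/0.01508 = 0.369.
p-value = 2·P(Z > 0.369) ≈ 0.7123. With α = 0.05, fail to reject H₀.

z = 0.369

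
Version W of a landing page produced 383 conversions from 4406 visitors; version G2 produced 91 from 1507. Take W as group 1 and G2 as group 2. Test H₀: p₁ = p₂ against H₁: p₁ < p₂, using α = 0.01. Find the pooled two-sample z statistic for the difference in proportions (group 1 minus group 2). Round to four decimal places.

p̂₁ = 383/4406 ≈ 0.0869269, p̂₂ = 91/1507 ≈ 0.0603849.
Pooled p̂ = (383+91)/(4406+1507) = 474/5913 = 0.0801624.
SE = √(p̂(1−p̂)(1/n₁+1/n₂)) = √(0.0801624·0.9198376·0.000890533) = √(6.56647e-05) = 0.0081034.
z = (0.0869269 − 0.0603849)/0.0081034 = 0.0265420/0.0081034 = 3.2754.
p-value = P(Z < 3.275) ≈ 0.9995, so at α = 0.01 we fail to reject H₀.

z = 3.2754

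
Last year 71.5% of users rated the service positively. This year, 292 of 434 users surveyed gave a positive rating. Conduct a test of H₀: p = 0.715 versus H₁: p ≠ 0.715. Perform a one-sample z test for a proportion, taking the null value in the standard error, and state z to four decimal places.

p̂ = 292/434 = 0.672811.
Under H₀, SE = √(0.715·0.285/434) = √(0.000469528) = 0.021669.
z = (0.672811 − 0.715)/0.021669 = -0.042189/0.021669 = -1.9470.

z = -1.9470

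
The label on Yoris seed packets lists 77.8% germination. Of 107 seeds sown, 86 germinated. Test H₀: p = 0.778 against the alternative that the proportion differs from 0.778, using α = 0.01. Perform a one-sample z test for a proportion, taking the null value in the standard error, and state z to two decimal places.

z = 0.64

p̂ = 86/107 = 0.8037.
Under H₀, SE = √(0.778·0.222/107) = √(0.00161417) = 0.0402.
z = (0.8037 − 0.778)/0.0402 = 0.0257/0.0402 = 0.64.
p-value = 2·P(Z > 0.641) ≈ 0.5218; since p > α = 0.01, fail to reject H₀.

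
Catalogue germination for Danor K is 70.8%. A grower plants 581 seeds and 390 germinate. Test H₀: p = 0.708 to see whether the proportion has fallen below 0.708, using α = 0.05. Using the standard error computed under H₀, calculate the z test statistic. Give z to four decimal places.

p̂ = 390/581 ≈ 0.671256.
Standard error under H₀: √(0.708×0.292/581) = 0.018863.
z = (0.671256 − 0.708)/0.018863 = -0.036744/0.018863 = -1.9479.
p-value = P(Z < -1.948) ≈ 0.0257, so at α = 0.05 we reject H₀.

z = -1.9479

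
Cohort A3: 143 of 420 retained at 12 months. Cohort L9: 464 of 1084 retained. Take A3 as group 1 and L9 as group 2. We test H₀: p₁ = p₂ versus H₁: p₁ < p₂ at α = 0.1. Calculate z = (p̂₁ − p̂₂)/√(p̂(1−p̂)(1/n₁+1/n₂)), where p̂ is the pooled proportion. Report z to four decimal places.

p̂₁ = 143/420 = 0.340476, p̂₂ = 464/1084 = 0.428044.
Pooled p̂ = (143+464)/(420+1084) = 607/1504 = 0.403590.
SE = √(p̂(1−p̂)(1/n₁+1/n₂)) = √(0.403590·0.596410·0.00330346) = √(0.00079516) = 0.028199.
z = (0.340476 − 0.428044)/0.028199 = -0.087568/0.028199 = -3.1054.
p-value = P(Z < -3.105) ≈ 0.0010. With α = 0.1, reject H₀.

z = -3.1054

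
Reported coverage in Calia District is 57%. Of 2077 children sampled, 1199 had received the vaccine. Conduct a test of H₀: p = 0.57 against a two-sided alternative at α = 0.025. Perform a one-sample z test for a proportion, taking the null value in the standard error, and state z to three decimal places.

p̂ = 1199/2077 ≈ 0.577275.
Under H₀, SE = √(0.57·0.43/2077) = √(0.000118007) = 0.010863.
z = (0.577275 − 0.57)/0.010863 = 0.007275/0.010863 = 0.670.
p-value = 2·P(Z > 0.670) ≈ 0.5031, so at α = 0.025 we fail to reject H₀.

z = 0.670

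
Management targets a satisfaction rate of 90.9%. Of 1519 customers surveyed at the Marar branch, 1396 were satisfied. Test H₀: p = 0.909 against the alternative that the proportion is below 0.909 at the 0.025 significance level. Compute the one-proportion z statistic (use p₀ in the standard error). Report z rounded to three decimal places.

z = 1.359

p̂ = 1396/1519 = 0.91903.
SE = √(p₀(1−p₀)/n) = √(0.082719/1519) = 0.00738.
z = (0.91903 − 0.909)/0.00738 = 0.01003/0.00738 = 1.359.
p-value = P(Z < 1.359) ≈ 0.9129, so at α = 0.025 we fail to reject H₀.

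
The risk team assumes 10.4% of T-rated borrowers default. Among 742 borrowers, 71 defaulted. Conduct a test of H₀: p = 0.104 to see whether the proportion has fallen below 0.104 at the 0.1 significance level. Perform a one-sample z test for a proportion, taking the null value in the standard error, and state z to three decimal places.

z = -0.742

p̂ = 71/742 = 0.095687.
Standard error under H₀: √(0.104×0.896/742) = 0.011206.
z = (0.095687 − 0.104)/0.011206 = -0.008313/0.011206 = -0.742.
p-value = P(Z < -0.742) ≈ 0.2291. With α = 0.1, fail to reject H₀.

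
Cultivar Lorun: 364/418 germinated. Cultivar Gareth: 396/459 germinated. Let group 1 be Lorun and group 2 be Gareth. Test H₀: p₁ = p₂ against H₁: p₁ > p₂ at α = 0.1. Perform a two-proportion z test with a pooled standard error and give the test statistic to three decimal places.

z = 0.351

p̂₁ = 364/418 = 0.87081, p̂₂ = 396/459 = 0.86275.
Pooled p̂ = (364+396)/(418+459) = 760/877 = 0.86659.
SE = √(p̂(1−p̂)(1/n₁+1/n₂)) = √(0.86659·0.13341·0.00457099) = √(0.000528459) = 0.02299.
z = (0.87081 − 0.86275)/0.02299 = 0.00806/0.02299 = 0.351.
p-value = P(Z > 0.351) ≈ 0.3628, so at α = 0.1 we fail to reject H₀.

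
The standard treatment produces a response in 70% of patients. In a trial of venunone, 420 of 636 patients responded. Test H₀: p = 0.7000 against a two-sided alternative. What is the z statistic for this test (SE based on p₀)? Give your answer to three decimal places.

z = -2.181

p̂ = 420/636 = 0.66038.
Under H₀, SE = √(0.7·0.3/636) = √(0.000330189) = 0.01817.
z = (0.66038 − 0.7)/0.01817 = -0.03962/0.01817 = -2.181.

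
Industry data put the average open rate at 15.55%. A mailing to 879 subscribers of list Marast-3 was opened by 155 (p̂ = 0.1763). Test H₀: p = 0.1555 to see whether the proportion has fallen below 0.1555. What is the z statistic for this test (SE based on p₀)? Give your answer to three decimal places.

p̂ = 155/879 ≈ 0.17634.
Standard error under H₀: √(0.1555×0.8445/879) = 0.01222.
z = (0.17634 − 0.1555)/0.01222 = 0.02084/0.01222 = 1.705.

z = 1.705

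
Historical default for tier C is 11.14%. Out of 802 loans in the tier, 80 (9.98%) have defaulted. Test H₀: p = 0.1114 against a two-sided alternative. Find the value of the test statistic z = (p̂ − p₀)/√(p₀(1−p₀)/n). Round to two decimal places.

z = -1.05

p̂ = 80/802 = 0.0998.
Standard error under H₀: √(0.1114×0.8886/802) = 0.0111.
z = (0.0998 − 0.1114)/0.0111 = -0.0116/0.0111 = -1.05.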